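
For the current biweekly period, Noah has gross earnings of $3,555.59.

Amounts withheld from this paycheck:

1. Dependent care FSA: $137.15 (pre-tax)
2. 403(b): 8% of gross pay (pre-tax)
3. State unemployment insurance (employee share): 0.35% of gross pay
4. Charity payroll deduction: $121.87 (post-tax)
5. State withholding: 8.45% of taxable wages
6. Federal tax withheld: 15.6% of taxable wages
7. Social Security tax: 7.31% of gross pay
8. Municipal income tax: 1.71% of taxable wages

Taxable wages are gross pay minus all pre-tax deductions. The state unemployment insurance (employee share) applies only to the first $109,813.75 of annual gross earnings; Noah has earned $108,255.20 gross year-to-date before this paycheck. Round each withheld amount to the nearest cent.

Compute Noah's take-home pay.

$1,939.45

403(b): $3,555.59 × 0.08 = $284.45
Dependent care FSA: $137.15
Pre-tax total = $284.45 + $137.15 = $421.60
Taxable wages = $3,555.59 − $421.60 = $3,133.99
Municipal income tax: $3,133.99 × 0.0171 = $53.59
State withholding: $3,133.99 × 0.0845 = $264.82
Federal tax withheld: $3,133.99 × 0.156 = $488.90
Social Security tax: $3,555.59 × 0.0731 = $259.91
State unemployment insurance (employee share): only $109,813.75 − $108,255.20 = $1,558.55 of this check is subject → $1,558.55 × 0.0035 = $5.45
Charity payroll deduction: $121.87
Total deductions = $284.45 + $137.15 + $53.59 + $264.82 + $488.90 + $259.91 + $5.45 + $121.87 = $1,616.14
Net pay = $3,555.59 − $1,616.14 = $1,939.45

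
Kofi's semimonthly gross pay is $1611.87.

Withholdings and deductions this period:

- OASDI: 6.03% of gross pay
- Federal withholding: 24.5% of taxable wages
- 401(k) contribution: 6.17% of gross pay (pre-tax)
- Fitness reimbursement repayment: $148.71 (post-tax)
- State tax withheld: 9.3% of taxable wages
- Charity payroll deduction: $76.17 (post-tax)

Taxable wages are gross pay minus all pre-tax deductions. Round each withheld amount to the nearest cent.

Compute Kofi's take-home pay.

$679.14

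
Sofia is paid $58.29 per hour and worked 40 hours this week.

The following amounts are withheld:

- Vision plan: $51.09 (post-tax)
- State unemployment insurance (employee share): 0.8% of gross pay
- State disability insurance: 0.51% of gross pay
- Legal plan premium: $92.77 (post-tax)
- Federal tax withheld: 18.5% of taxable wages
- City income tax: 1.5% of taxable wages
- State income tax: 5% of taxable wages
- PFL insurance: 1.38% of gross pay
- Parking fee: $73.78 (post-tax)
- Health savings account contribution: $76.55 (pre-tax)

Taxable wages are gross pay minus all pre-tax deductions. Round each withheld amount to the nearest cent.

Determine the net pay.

Gross pay: 40 × $58.29 = $2,331.60
Health savings account contribution: $76.55
Taxable wages = $2,331.60 − $76.55 = $2,255.05
State income tax: $2,255.05 × 0.05 = $112.75
City income tax: $2,255.05 × 0.015 = $33.83
Federal tax withheld: $2,255.05 × 0.185 = $417.18
State disability insurance: $2,331.60 × 0.0051 = $11.89
PFL insurance: $2,331.60 × 0.0138 = $32.18
State unemployment insurance (employee share): $2,331.60 × 0.008 = $18.65
Parking fee: $73.78
Legal plan premium: $92.77
Vision plan: $51.09
Total deductions = $76.55 + $112.75 + $33.83 + $417.18 + $11.89 + $32.18 + $18.65 + $73.78 + $92.77 + $51.09 = $920.67
Net pay = $2,331.60 − $920.67 = $1,410.93

$1,410.93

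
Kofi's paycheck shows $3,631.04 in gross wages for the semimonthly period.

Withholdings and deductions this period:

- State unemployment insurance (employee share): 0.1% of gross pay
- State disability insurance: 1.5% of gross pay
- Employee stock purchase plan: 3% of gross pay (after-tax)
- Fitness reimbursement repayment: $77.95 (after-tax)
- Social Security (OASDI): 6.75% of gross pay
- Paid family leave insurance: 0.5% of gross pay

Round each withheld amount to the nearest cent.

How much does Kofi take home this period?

$3,122.80

Social Security (OASDI): $3,631.04 × 0.0675 = $245.10
State unemployment insurance (employee share): $3,631.04 × 0.001 = $3.63
State disability insurance: $3,631.04 × 0.015 = $54.47
Paid family leave insurance: $3,631.04 × 0.005 = $18.16
Employee stock purchase plan: $3,631.04 × 0.03 = $108.93
Fitness reimbursement repayment: $77.95
Total deductions = $245.10 + $3.63 + $54.47 + $18.16 + $108.93 + $77.95 = $508.24
Net pay = $3,631.04 − $508.24 = $3,122.80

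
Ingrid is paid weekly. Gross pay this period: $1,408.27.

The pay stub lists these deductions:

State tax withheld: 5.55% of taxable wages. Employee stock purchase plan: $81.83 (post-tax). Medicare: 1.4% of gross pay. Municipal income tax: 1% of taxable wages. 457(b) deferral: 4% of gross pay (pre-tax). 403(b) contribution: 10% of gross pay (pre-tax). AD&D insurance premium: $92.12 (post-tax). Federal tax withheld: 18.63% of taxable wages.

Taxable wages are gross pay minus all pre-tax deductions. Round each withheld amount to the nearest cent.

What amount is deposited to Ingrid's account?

457(b) deferral: $1,408.27 × 0.04 = $56.33
403(b) contribution: $1,408.27 × 0.1 = $140.83
Pre-tax total = $56.33 + $140.83 = $197.16
Taxable wages = $1,408.27 − $197.16 = $1,211.11
Federal tax withheld: $1,211.11 × 0.1863 = $225.63
State tax withheld: $1,211.11 × 0.0555 = $67.22
Municipal income tax: $1,211.11 × 0.01 = $12.11
Medicare: $1,408.27 × 0.014 = $19.72
Employee stock purchase plan: $81.83
AD&D insurance premium: $92.12
Total deductions = $56.33 + $140.83 + $225.63 + $67.22 + $12.11 + $19.72 + $81.83 + $92.12 = $695.79
Net pay = $1,408.27 − $695.79 = $712.48

$712.48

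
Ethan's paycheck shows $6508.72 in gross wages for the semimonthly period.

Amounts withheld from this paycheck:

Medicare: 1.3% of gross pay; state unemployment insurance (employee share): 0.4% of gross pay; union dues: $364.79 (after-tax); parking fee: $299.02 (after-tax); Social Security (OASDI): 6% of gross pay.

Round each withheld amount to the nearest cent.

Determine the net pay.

$5343.75

State unemployment insurance (employee share): $6508.72 × 0.004 = $26.03
Medicare: $6508.72 × 0.013 = $84.61
Social Security (OASDI): $6508.72 × 0.06 = $390.52
Union dues: $364.79
Parking fee: $299.02
Total deductions = $26.03 + $84.61 + $390.52 + $364.79 + $299.02 = $1164.97
Net pay = $6508.72 − $1164.97 = $5343.75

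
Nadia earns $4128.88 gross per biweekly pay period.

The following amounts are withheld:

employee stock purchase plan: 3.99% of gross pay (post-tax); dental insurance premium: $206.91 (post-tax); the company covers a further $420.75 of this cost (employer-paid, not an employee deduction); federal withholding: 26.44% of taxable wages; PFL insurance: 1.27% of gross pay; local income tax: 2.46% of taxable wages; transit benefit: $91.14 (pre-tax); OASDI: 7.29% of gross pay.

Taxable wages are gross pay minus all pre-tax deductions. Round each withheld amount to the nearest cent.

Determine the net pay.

$2145.74

Transit benefit: $91.14
Taxable wages = $4128.88 − $91.14 = $4037.74
Federal withholding: $4037.74 × 0.2644 = $1067.58
Local income tax: $4037.74 × 0.0246 = $99.33
PFL insurance: $4128.88 × 0.0127 = $52.44
OASDI: $4128.88 × 0.0729 = $301.00
Employee stock purchase plan: $4128.88 × 0.0399 = $164.74
Dental insurance premium: $206.91
(Employer's $420.75 toward dental insurance premium is not withheld from the employee.)
Total deductions = $91.14 + $1067.58 + $99.33 + $52.44 + $301.00 + $164.74 + $206.91 = $1983.14
Net pay = $4128.88 − $1983.14 = $2145.74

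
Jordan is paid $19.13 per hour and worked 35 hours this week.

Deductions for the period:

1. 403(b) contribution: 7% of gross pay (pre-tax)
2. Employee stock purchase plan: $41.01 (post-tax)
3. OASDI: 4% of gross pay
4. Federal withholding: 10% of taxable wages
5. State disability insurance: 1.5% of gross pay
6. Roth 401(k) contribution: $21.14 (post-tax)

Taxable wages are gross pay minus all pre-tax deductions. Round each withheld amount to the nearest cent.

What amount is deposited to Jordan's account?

Gross pay: 35 × $19.13 = $669.55
403(b) contribution: $669.55 × 0.07 = $46.87
Taxable wages = $669.55 − $46.87 = $622.68
Federal withholding: $622.68 × 0.1 = $62.27
State disability insurance: $669.55 × 0.015 = $10.04
OASDI: $669.55 × 0.04 = $26.78
Roth 401(k) contribution: $21.14
Employee stock purchase plan: $41.01
Total deductions = $46.87 + $62.27 + $10.04 + $26.78 + $21.14 + $41.01 = $208.11
Net pay = $669.55 − $208.11 = $461.44

$461.44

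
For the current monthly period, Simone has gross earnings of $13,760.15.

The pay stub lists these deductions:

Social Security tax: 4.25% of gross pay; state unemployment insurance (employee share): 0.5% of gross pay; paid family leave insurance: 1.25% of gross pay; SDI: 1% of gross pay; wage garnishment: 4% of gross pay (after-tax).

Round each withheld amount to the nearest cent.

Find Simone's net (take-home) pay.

$12,246.53

State unemployment insurance (employee share): $13,760.15 × 0.005 = $68.80
Paid family leave insurance: $13,760.15 × 0.0125 = $172.00
SDI: $13,760.15 × 0.01 = $137.60
Social Security tax: $13,760.15 × 0.0425 = $584.81
Wage garnishment: $13,760.15 × 0.04 = $550.41
Total deductions = $68.80 + $172.00 + $137.60 + $584.81 + $550.41 = $1,513.62
Net pay = $13,760.15 − $1,513.62 = $12,246.53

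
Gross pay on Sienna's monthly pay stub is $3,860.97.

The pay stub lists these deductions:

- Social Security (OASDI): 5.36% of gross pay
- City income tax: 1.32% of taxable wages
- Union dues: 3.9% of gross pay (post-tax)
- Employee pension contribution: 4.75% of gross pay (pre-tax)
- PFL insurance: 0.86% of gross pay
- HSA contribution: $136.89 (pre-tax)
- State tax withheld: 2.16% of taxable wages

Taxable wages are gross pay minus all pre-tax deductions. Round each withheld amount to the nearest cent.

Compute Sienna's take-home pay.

HSA contribution: $136.89
Employee pension contribution: $3,860.97 × 0.0475 = $183.40
Pre-tax total = $136.89 + $183.40 = $320.29
Taxable wages = $3,860.97 − $320.29 = $3,540.68
City income tax: $3,540.68 × 0.0132 = $46.74
State tax withheld: $3,540.68 × 0.0216 = $76.48
Social Security (OASDI): $3,860.97 × 0.0536 = $206.95
PFL insurance: $3,860.97 × 0.0086 = $33.20
Union dues: $3,860.97 × 0.039 = $150.58
Total deductions = $136.89 + $183.40 + $46.74 + $76.48 + $206.95 + $33.20 + $150.58 = $834.24
Net pay = $3,860.97 − $834.24 = $3,026.73

$3,026.73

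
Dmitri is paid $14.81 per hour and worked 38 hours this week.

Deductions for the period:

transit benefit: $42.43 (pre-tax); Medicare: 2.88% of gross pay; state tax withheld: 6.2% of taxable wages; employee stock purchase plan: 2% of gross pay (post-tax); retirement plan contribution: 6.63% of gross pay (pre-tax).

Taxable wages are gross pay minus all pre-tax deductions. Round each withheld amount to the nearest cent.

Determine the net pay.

$425.62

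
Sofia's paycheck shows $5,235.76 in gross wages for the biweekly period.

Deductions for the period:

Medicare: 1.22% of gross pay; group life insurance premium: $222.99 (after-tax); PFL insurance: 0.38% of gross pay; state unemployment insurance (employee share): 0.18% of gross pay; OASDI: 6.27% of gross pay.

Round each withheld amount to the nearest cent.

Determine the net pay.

Medicare: $5,235.76 × 0.0122 = $63.88
PFL insurance: $5,235.76 × 0.0038 = $19.90
State unemployment insurance (employee share): $5,235.76 × 0.0018 = $9.42
OASDI: $5,235.76 × 0.0627 = $328.28
Group life insurance premium: $222.99
Total deductions = $63.88 + $19.90 + $9.42 + $328.28 + $222.99 = $644.47
Net pay = $5,235.76 − $644.47 = $4,591.29

$4,591.29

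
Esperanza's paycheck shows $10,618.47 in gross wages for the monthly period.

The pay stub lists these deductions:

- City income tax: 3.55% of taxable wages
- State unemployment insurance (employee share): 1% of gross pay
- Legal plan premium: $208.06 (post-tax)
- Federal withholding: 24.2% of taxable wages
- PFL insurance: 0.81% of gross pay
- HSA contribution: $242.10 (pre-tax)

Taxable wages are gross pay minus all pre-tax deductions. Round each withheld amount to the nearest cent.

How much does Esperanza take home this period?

$7,096.68

HSA contribution: $242.10
Taxable wages = $10,618.47 − $242.10 = $10,376.37
Federal withholding: $10,376.37 × 0.242 = $2,511.08
City income tax: $10,376.37 × 0.0355 = $368.36
State unemployment insurance (employee share): $10,618.47 × 0.01 = $106.18
PFL insurance: $10,618.47 × 0.0081 = $86.01
Legal plan premium: $208.06
Total deductions = $242.10 + $2,511.08 + $368.36 + $106.18 + $86.01 + $208.06 = $3,521.79
Net pay = $10,618.47 − $3,521.79 = $7,096.68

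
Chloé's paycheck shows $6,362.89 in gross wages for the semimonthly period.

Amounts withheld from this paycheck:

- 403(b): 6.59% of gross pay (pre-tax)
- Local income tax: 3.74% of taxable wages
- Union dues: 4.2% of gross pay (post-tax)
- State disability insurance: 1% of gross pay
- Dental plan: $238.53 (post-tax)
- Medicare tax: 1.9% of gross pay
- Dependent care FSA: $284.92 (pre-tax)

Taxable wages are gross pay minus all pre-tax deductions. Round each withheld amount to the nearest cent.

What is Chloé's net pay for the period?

Dependent care FSA: $284.92
403(b): $6,362.89 × 0.0659 = $419.31
Pre-tax total = $284.92 + $419.31 = $704.23
Taxable wages = $6,362.89 − $704.23 = $5,658.66
Local income tax: $5,658.66 × 0.0374 = $211.63
Medicare tax: $6,362.89 × 0.019 = $120.89
State disability insurance: $6,362.89 × 0.01 = $63.63
Union dues: $6,362.89 × 0.042 = $267.24
Dental plan: $238.53
Total deductions = $284.92 + $419.31 + $211.63 + $120.89 + $63.63 + $267.24 + $238.53 = $1,606.15
Net pay = $6,362.89 − $1,606.15 = $4,756.74

$4,756.74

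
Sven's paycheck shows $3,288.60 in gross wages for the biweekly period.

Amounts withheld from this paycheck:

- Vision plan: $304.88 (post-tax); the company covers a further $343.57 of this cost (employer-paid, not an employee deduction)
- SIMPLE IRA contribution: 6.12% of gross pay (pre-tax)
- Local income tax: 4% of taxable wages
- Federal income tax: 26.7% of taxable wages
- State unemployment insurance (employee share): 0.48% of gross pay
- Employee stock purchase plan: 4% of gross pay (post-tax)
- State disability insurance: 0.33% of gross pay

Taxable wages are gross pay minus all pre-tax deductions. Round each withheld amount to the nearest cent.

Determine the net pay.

$1,676.47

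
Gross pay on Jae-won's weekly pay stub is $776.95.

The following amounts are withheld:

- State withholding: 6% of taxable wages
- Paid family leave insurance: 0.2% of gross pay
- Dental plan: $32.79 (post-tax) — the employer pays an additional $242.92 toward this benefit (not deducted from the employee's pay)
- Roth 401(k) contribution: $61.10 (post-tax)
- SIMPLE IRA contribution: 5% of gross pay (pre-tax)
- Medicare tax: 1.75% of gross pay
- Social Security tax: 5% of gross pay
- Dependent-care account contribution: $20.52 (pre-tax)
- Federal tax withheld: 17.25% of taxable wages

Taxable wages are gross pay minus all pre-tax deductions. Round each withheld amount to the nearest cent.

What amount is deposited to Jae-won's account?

SIMPLE IRA contribution: $776.95 × 0.05 = $38.85
Dependent-care account contribution: $20.52
Pre-tax total = $38.85 + $20.52 = $59.37
Taxable wages = $776.95 − $59.37 = $717.58
State withholding: $717.58 × 0.06 = $43.05
Federal tax withheld: $717.58 × 0.1725 = $123.78
Medicare tax: $776.95 × 0.0175 = $13.60
Social Security tax: $776.95 × 0.05 = $38.85
Paid family leave insurance: $776.95 × 0.002 = $1.55
Roth 401(k) contribution: $61.10
Dental plan: $32.79
(Employer's $242.92 toward dental plan is not withheld from the employee.)
Total deductions = $38.85 + $20.52 + $43.05 + $123.78 + $13.60 + $38.85 + $1.55 + $61.10 + $32.79 = $374.09
Net pay = $776.95 − $374.09 = $402.86

$402.86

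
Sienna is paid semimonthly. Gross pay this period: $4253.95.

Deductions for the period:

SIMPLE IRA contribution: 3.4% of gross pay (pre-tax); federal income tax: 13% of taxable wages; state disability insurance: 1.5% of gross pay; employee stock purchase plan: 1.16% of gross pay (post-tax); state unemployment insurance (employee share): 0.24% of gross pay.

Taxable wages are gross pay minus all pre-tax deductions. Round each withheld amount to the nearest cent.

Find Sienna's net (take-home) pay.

SIMPLE IRA contribution: $4253.95 × 0.034 = $144.63
Taxable wages = $4253.95 − $144.63 = $4109.32
Federal income tax: $4109.32 × 0.13 = $534.21
State unemployment insurance (employee share): $4253.95 × 0.0024 = $10.21
State disability insurance: $4253.95 × 0.015 = $63.81
Employee stock purchase plan: $4253.95 × 0.0116 = $49.35
Total deductions = $144.63 + $534.21 + $10.21 + $63.81 + $49.35 = $802.21
Net pay = $4253.95 − $802.21 = $3451.74

$3451.74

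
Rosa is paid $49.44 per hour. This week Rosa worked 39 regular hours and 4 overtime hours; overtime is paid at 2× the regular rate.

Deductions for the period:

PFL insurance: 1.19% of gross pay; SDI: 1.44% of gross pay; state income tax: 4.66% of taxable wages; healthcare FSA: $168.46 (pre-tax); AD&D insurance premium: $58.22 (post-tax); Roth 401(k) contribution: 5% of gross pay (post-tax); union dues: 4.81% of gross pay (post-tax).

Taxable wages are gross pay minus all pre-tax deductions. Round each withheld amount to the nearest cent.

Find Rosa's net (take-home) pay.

Regular pay: 39 × $49.44 = $1928.16
Overtime pay: 4 × $49.44 × 2 = $395.52
Gross pay = $1928.16 + $395.52 = $2323.68
Healthcare FSA: $168.46
Taxable wages = $2323.68 − $168.46 = $2155.22
State income tax: $2155.22 × 0.0466 = $100.43
SDI: $2323.68 × 0.0144 = $33.46
PFL insurance: $2323.68 × 0.0119 = $27.65
Union dues: $2323.68 × 0.0481 = $111.77
Roth 401(k) contribution: $2323.68 × 0.05 = $116.18
AD&D insurance premium: $58.22
Total deductions = $168.46 + $100.43 + $33.46 + $27.65 + $111.77 + $116.18 + $58.22 = $616.17
Net pay = $2323.68 − $616.17 = $1707.51

$1707.51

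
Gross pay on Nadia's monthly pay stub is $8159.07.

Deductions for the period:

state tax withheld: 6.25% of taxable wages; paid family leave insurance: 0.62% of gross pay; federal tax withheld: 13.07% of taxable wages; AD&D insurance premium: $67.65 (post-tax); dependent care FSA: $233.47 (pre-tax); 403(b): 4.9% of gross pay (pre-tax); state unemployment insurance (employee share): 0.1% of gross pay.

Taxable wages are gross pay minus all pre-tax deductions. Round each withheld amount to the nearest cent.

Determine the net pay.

$5945.43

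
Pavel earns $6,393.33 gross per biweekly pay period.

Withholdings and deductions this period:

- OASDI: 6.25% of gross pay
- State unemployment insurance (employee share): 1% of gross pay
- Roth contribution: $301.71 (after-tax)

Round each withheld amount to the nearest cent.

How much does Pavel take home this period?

$5,628.11

State unemployment insurance (employee share): $6,393.33 × 0.01 = $63.93
OASDI: $6,393.33 × 0.0625 = $399.58
Roth contribution: $301.71
Total deductions = $63.93 + $399.58 + $301.71 = $765.22
Net pay = $6,393.33 − $765.22 = $5,628.11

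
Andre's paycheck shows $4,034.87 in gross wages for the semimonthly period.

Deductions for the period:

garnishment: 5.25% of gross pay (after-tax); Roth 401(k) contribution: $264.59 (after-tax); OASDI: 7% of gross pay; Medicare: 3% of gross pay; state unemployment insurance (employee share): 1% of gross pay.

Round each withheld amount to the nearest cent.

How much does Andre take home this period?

$3,114.61

State unemployment insurance (employee share): $4,034.87 × 0.01 = $40.35
Medicare: $4,034.87 × 0.03 = $121.05
OASDI: $4,034.87 × 0.07 = $282.44
Roth 401(k) contribution: $264.59
Garnishment: $4,034.87 × 0.0525 = $211.83
Total deductions = $40.35 + $121.05 + $282.44 + $264.59 + $211.83 = $920.26
Net pay = $4,034.87 − $920.26 = $3,114.61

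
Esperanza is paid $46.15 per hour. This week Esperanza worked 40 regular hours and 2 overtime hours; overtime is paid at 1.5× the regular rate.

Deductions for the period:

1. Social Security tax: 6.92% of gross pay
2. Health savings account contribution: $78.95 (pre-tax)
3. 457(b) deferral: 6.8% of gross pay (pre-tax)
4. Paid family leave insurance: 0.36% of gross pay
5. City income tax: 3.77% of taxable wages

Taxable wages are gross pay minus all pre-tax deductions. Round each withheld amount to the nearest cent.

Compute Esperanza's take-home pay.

$1559.35

Regular pay: 40 × $46.15 = $1846.00
Overtime pay: 2 × $46.15 × 1.5 = $138.45
Gross pay = $1846.00 + $138.45 = $1984.45
Health savings account contribution: $78.95
457(b) deferral: $1984.45 × 0.068 = $134.94
Pre-tax total = $78.95 + $134.94 = $213.89
Taxable wages = $1984.45 − $213.89 = $1770.56
City income tax: $1770.56 × 0.0377 = $66.75
Social Security tax: $1984.45 × 0.0692 = $137.32
Paid family leave insurance: $1984.45 × 0.0036 = $7.14
Total deductions = $78.95 + $134.94 + $66.75 + $137.32 + $7.14 = $425.10
Net pay = $1984.45 − $425.10 = $1559.35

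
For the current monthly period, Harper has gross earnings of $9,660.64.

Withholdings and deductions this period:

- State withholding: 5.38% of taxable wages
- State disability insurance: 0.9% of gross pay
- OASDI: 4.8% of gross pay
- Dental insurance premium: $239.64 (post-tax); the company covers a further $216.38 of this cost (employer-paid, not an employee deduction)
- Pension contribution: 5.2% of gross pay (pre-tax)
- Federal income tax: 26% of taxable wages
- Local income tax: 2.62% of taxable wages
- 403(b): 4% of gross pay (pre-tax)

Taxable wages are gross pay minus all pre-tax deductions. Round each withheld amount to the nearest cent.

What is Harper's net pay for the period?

Pension contribution: $9,660.64 × 0.052 = $502.35
403(b): $9,660.64 × 0.04 = $386.43
Pre-tax total = $502.35 + $386.43 = $888.78
Taxable wages = $9,660.64 − $888.78 = $8,771.86
State withholding: $8,771.86 × 0.0538 = $471.93
Federal income tax: $8,771.86 × 0.26 = $2,280.68
Local income tax: $8,771.86 × 0.0262 = $229.82
OASDI: $9,660.64 × 0.048 = $463.71
State disability insurance: $9,660.64 × 0.009 = $86.95
Dental insurance premium: $239.64
(Employer's $216.38 toward dental insurance premium is not withheld from the employee.)
Total deductions = $502.35 + $386.43 + $471.93 + $2,280.68 + $229.82 + $463.71 + $86.95 + $239.64 = $4,661.51
Net pay = $9,660.64 − $4,661.51 = $4,999.13

$4,999.13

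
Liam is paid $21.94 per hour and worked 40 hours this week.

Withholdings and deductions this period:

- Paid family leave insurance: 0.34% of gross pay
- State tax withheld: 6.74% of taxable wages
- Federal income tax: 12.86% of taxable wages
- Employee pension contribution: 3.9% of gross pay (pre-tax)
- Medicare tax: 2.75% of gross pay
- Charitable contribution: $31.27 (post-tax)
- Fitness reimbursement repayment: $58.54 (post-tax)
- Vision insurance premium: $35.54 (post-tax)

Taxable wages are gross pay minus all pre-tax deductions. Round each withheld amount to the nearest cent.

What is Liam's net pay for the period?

Gross pay: 40 × $21.94 = $877.60
Employee pension contribution: $877.60 × 0.039 = $34.23
Taxable wages = $877.60 − $34.23 = $843.37
Federal income tax: $843.37 × 0.1286 = $108.46
State tax withheld: $843.37 × 0.0674 = $56.84
Medicare tax: $877.60 × 0.0275 = $24.13
Paid family leave insurance: $877.60 × 0.0034 = $2.98
Charitable contribution: $31.27
Vision insurance premium: $35.54
Fitness reimbursement repayment: $58.54
Total deductions = $34.23 + $108.46 + $56.84 + $24.13 + $2.98 + $31.27 + $35.54 + $58.54 = $351.99
Net pay = $877.60 − $351.99 = $525.61

$525.61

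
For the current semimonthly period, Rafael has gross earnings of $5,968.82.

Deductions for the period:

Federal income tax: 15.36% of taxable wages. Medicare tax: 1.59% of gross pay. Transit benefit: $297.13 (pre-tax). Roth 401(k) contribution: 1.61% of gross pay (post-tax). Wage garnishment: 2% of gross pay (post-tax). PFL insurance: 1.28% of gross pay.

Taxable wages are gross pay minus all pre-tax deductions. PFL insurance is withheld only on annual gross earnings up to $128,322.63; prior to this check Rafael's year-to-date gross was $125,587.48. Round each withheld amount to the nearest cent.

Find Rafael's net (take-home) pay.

$4,455.13

Transit benefit: $297.13
Taxable wages = $5,968.82 − $297.13 = $5,671.69
Federal income tax: $5,671.69 × 0.1536 = $871.17
Medicare tax: $5,968.82 × 0.0159 = $94.90
PFL insurance: only $128,322.63 − $125,587.48 = $2,735.15 of this check is subject → $2,735.15 × 0.0128 = $35.01
Wage garnishment: $5,968.82 × 0.02 = $119.38
Roth 401(k) contribution: $5,968.82 × 0.0161 = $96.10
Total deductions = $297.13 + $871.17 + $94.90 + $35.01 + $119.38 + $96.10 = $1,513.69
Net pay = $5,968.82 − $1,513.69 = $4,455.13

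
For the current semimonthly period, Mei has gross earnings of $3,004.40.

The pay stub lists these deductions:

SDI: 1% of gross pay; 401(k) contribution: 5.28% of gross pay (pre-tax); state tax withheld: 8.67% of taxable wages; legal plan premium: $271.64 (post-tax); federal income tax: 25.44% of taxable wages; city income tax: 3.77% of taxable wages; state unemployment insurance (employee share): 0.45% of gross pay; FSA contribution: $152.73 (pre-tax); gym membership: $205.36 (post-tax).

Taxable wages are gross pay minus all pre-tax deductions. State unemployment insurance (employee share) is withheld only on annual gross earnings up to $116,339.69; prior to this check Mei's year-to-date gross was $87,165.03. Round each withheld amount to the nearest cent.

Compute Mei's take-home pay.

401(k) contribution: $3,004.40 × 0.0528 = $158.63
FSA contribution: $152.73
Pre-tax total = $158.63 + $152.73 = $311.36
Taxable wages = $3,004.40 − $311.36 = $2,693.04
City income tax: $2,693.04 × 0.0377 = $101.53
Federal income tax: $2,693.04 × 0.2544 = $685.11
State tax withheld: $2,693.04 × 0.0867 = $233.49
State unemployment insurance (employee share): cap not yet reached, full $3,004.40 is subject → $3,004.40 × 0.0045 = $13.52
SDI: $3,004.40 × 0.01 = $30.04
Legal plan premium: $271.64
Gym membership: $205.36
Total deductions = $158.63 + $152.73 + $101.53 + $685.11 + $233.49 + $13.52 + $30.04 + $271.64 + $205.36 = $1,852.05
Net pay = $3,004.40 − $1,852.05 = $1,152.35

$1,152.35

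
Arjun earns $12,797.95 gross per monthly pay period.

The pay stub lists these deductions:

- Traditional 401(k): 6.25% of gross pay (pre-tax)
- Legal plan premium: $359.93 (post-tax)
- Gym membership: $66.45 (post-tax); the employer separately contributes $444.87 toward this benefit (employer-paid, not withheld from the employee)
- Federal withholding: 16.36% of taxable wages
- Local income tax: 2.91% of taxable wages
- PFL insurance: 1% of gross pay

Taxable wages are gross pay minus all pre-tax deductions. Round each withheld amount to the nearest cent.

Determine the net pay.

$9,131.69

Traditional 401(k): $12,797.95 × 0.0625 = $799.87
Taxable wages = $12,797.95 − $799.87 = $11,998.08
Local income tax: $11,998.08 × 0.0291 = $349.14
Federal withholding: $11,998.08 × 0.1636 = $1,962.89
PFL insurance: $12,797.95 × 0.01 = $127.98
Legal plan premium: $359.93
Gym membership: $66.45
(Employer's $444.87 toward gym membership is not withheld from the employee.)
Total deductions = $799.87 + $349.14 + $1,962.89 + $127.98 + $359.93 + $66.45 = $3,666.26
Net pay = $12,797.95 − $3,666.26 = $9,131.69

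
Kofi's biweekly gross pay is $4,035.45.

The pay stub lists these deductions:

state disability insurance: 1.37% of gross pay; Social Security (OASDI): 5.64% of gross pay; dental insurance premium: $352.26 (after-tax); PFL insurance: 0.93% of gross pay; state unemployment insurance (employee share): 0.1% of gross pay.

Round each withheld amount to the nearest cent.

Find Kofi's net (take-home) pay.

$3,358.73

PFL insurance: $4,035.45 × 0.0093 = $37.53
State unemployment insurance (employee share): $4,035.45 × 0.001 = $4.04
Social Security (OASDI): $4,035.45 × 0.0564 = $227.60
State disability insurance: $4,035.45 × 0.0137 = $55.29
Dental insurance premium: $352.26
Total deductions = $37.53 + $4.04 + $227.60 + $55.29 + $352.26 = $676.72
Net pay = $4,035.45 − $676.72 = $3,358.73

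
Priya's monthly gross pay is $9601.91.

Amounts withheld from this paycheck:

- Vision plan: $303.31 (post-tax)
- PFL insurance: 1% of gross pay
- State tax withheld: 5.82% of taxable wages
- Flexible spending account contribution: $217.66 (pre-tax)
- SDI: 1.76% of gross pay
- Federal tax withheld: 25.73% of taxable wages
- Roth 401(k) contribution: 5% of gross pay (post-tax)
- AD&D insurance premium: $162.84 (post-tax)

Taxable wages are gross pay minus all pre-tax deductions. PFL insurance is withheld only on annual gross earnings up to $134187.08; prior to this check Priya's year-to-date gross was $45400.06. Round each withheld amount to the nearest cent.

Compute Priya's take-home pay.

Flexible spending account contribution: $217.66
Taxable wages = $9601.91 − $217.66 = $9384.25
State tax withheld: $9384.25 × 0.0582 = $546.16
Federal tax withheld: $9384.25 × 0.2573 = $2414.57
SDI: $9601.91 × 0.0176 = $168.99
PFL insurance: cap not yet reached, full $9601.91 is subject → $9601.91 × 0.01 = $96.02
AD&D insurance premium: $162.84
Roth 401(k) contribution: $9601.91 × 0.05 = $480.10
Vision plan: $303.31
Total deductions = $217.66 + $546.16 + $2414.57 + $168.99 + $96.02 + $162.84 + $480.10 + $303.31 = $4389.65
Net pay = $9601.91 − $4389.65 = $5212.26

$5212.26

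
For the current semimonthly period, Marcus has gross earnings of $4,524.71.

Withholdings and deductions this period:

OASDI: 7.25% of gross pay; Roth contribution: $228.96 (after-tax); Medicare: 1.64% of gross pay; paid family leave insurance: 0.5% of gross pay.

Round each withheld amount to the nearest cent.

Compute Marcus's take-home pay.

$3,870.88

Paid family leave insurance: $4,524.71 × 0.005 = $22.62
Medicare: $4,524.71 × 0.0164 = $74.21
OASDI: $4,524.71 × 0.0725 = $328.04
Roth contribution: $228.96
Total deductions = $22.62 + $74.21 + $328.04 + $228.96 = $653.83
Net pay = $4,524.71 − $653.83 = $3,870.88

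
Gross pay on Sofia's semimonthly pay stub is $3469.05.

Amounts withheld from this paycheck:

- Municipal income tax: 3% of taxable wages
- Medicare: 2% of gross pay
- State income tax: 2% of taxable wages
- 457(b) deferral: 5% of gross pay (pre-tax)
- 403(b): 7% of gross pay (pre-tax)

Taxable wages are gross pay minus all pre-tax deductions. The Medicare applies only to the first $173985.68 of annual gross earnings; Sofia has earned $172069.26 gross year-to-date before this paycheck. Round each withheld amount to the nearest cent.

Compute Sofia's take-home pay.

457(b) deferral: $3469.05 × 0.05 = $173.45
403(b): $3469.05 × 0.07 = $242.83
Pre-tax total = $173.45 + $242.83 = $416.28
Taxable wages = $3469.05 − $416.28 = $3052.77
State income tax: $3052.77 × 0.02 = $61.06
Municipal income tax: $3052.77 × 0.03 = $91.58
Medicare: only $173985.68 − $172069.26 = $1916.42 of this check is subject → $1916.42 × 0.02 = $38.33
Total deductions = $173.45 + $242.83 + $61.06 + $91.58 + $38.33 = $607.25
Net pay = $3469.05 − $607.25 = $2861.80

$2861.80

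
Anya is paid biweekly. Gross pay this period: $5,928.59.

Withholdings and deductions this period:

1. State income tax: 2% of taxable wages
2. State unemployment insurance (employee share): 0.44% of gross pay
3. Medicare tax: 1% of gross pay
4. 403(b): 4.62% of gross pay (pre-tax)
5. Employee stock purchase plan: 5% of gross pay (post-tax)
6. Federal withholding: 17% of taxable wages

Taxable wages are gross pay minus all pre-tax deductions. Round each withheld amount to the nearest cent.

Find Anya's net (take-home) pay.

403(b): $5,928.59 × 0.0462 = $273.90
Taxable wages = $5,928.59 − $273.90 = $5,654.69
Federal withholding: $5,654.69 × 0.17 = $961.30
State income tax: $5,654.69 × 0.02 = $113.09
Medicare tax: $5,928.59 × 0.01 = $59.29
State unemployment insurance (employee share): $5,928.59 × 0.0044 = $26.09
Employee stock purchase plan: $5,928.59 × 0.05 = $296.43
Total deductions = $273.90 + $961.30 + $113.09 + $59.29 + $26.09 + $296.43 = $1,730.10
Net pay = $5,928.59 − $1,730.10 = $4,198.49

$4,198.49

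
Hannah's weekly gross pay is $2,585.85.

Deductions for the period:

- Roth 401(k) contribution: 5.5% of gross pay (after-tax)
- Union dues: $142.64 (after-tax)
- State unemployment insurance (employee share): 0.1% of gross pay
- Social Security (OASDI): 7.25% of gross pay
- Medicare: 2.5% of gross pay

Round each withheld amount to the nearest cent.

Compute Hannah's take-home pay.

$2,046.28

Medicare: $2,585.85 × 0.025 = $64.65
Social Security (OASDI): $2,585.85 × 0.0725 = $187.47
State unemployment insurance (employee share): $2,585.85 × 0.001 = $2.59
Roth 401(k) contribution: $2,585.85 × 0.055 = $142.22
Union dues: $142.64
Total deductions = $64.65 + $187.47 + $2.59 + $142.22 + $142.64 = $539.57
Net pay = $2,585.85 − $539.57 = $2,046.28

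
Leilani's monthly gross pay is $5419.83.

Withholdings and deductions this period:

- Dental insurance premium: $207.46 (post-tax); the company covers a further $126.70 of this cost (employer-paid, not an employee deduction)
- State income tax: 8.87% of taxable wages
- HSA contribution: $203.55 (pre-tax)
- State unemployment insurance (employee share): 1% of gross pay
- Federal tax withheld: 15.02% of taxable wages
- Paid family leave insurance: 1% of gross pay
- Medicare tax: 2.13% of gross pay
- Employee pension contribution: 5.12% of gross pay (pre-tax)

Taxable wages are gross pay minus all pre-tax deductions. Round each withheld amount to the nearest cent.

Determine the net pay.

Employee pension contribution: $5419.83 × 0.0512 = $277.50
HSA contribution: $203.55
Pre-tax total = $277.50 + $203.55 = $481.05
Taxable wages = $5419.83 − $481.05 = $4938.78
Federal tax withheld: $4938.78 × 0.1502 = $741.80
State income tax: $4938.78 × 0.0887 = $438.07
State unemployment insurance (employee share): $5419.83 × 0.01 = $54.20
Medicare tax: $5419.83 × 0.0213 = $115.44
Paid family leave insurance: $5419.83 × 0.01 = $54.20
Dental insurance premium: $207.46
(Employer's $126.70 toward dental insurance premium is not withheld from the employee.)
Total deductions = $277.50 + $203.55 + $741.80 + $438.07 + $54.20 + $115.44 + $54.20 + $207.46 = $2092.22
Net pay = $5419.83 − $2092.22 = $3327.61

$3327.61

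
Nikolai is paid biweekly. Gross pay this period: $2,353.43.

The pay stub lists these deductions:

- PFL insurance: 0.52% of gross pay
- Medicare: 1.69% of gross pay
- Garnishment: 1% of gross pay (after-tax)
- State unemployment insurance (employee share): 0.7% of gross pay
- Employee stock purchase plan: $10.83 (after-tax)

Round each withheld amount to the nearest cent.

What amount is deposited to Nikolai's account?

$2,250.59

State unemployment insurance (employee share): $2,353.43 × 0.007 = $16.47
PFL insurance: $2,353.43 × 0.0052 = $12.24
Medicare: $2,353.43 × 0.0169 = $39.77
Employee stock purchase plan: $10.83
Garnishment: $2,353.43 × 0.01 = $23.53
Total deductions = $16.47 + $12.24 + $39.77 + $10.83 + $23.53 = $102.84
Net pay = $2,353.43 − $102.84 = $2,250.59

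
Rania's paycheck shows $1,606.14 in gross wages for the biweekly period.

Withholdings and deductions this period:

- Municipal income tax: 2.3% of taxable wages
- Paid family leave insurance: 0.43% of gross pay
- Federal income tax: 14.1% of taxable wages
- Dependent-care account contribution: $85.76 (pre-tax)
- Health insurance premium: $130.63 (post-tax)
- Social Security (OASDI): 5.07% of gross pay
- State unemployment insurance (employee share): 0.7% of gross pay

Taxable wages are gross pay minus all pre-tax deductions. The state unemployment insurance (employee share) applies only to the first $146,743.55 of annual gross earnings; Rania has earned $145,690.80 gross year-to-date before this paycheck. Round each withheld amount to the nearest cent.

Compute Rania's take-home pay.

$1,044.70

Dependent-care account contribution: $85.76
Taxable wages = $1,606.14 − $85.76 = $1,520.38
Municipal income tax: $1,520.38 × 0.023 = $34.97
Federal income tax: $1,520.38 × 0.141 = $214.37
State unemployment insurance (employee share): only $146,743.55 − $145,690.80 = $1,052.75 of this check is subject → $1,052.75 × 0.007 = $7.37
Paid family leave insurance: $1,606.14 × 0.0043 = $6.91
Social Security (OASDI): $1,606.14 × 0.0507 = $81.43
Health insurance premium: $130.63
Total deductions = $85.76 + $34.97 + $214.37 + $7.37 + $6.91 + $81.43 + $130.63 = $561.44
Net pay = $1,606.14 − $561.44 = $1,044.70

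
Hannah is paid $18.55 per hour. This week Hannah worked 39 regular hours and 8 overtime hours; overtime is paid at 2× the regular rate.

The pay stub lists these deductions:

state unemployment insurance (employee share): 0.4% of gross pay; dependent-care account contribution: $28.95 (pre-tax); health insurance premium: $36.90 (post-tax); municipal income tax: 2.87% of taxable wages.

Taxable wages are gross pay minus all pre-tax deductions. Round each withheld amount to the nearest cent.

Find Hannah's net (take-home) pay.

Regular pay: 39 × $18.55 = $723.45
Overtime pay: 8 × $18.55 × 2 = $296.80
Gross pay = $723.45 + $296.80 = $1,020.25
Dependent-care account contribution: $28.95
Taxable wages = $1,020.25 − $28.95 = $991.30
Municipal income tax: $991.30 × 0.0287 = $28.45
State unemployment insurance (employee share): $1,020.25 × 0.004 = $4.08
Health insurance premium: $36.90
Total deductions = $28.95 + $28.45 + $4.08 + $36.90 = $98.38
Net pay = $1,020.25 − $98.38 = $921.87

$921.87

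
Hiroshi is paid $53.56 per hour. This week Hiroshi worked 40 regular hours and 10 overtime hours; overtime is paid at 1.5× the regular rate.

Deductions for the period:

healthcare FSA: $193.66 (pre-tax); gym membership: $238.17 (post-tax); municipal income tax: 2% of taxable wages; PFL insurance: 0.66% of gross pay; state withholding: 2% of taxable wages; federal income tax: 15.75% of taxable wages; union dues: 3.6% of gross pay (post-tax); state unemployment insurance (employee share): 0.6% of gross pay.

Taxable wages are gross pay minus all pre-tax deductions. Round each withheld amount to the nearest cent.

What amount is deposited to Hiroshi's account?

Regular pay: 40 × $53.56 = $2,142.40
Overtime pay: 10 × $53.56 × 1.5 = $803.40
Gross pay = $2,142.40 + $803.40 = $2,945.80
Healthcare FSA: $193.66
Taxable wages = $2,945.80 − $193.66 = $2,752.14
State withholding: $2,752.14 × 0.02 = $55.04
Federal income tax: $2,752.14 × 0.1575 = $433.46
Municipal income tax: $2,752.14 × 0.02 = $55.04
State unemployment insurance (employee share): $2,945.80 × 0.006 = $17.67
PFL insurance: $2,945.80 × 0.0066 = $19.44
Gym membership: $238.17
Union dues: $2,945.80 × 0.036 = $106.05
Total deductions = $193.66 + $55.04 + $433.46 + $55.04 + $17.67 + $19.44 + $238.17 + $106.05 = $1,118.53
Net pay = $2,945.80 − $1,118.53 = $1,827.27

$1,827.27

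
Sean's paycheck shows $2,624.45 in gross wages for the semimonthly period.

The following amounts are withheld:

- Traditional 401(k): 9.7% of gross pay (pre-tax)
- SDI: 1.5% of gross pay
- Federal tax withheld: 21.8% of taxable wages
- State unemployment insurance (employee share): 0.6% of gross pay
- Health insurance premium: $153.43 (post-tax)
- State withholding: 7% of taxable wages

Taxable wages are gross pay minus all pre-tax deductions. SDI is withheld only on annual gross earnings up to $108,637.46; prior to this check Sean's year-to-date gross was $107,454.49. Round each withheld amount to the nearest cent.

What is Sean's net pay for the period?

$1,500.44

Traditional 401(k): $2,624.45 × 0.097 = $254.57
Taxable wages = $2,624.45 − $254.57 = $2,369.88
State withholding: $2,369.88 × 0.07 = $165.89
Federal tax withheld: $2,369.88 × 0.218 = $516.63
State unemployment insurance (employee share): $2,624.45 × 0.006 = $15.75
SDI: only $108,637.46 − $107,454.49 = $1,182.97 of this check is subject → $1,182.97 × 0.015 = $17.74
Health insurance premium: $153.43
Total deductions = $254.57 + $165.89 + $516.63 + $15.75 + $17.74 + $153.43 = $1,124.01
Net pay = $2,624.45 − $1,124.01 = $1,500.44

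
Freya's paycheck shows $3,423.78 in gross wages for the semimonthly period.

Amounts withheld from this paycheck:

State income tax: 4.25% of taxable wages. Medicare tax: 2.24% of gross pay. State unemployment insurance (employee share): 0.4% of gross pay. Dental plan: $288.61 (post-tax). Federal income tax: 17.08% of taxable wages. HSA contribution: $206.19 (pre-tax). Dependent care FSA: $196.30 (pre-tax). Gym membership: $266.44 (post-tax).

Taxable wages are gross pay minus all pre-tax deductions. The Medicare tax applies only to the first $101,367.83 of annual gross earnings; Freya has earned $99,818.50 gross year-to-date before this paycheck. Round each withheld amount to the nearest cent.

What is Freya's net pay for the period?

$1,773.40

Dependent care FSA: $196.30
HSA contribution: $206.19
Pre-tax total = $196.30 + $206.19 = $402.49
Taxable wages = $3,423.78 − $402.49 = $3,021.29
Federal income tax: $3,021.29 × 0.1708 = $516.04
State income tax: $3,021.29 × 0.0425 = $128.40
State unemployment insurance (employee share): $3,423.78 × 0.004 = $13.70
Medicare tax: only $101,367.83 − $99,818.50 = $1,549.33 of this check is subject → $1,549.33 × 0.0224 = $34.70
Gym membership: $266.44
Dental plan: $288.61
Total deductions = $196.30 + $206.19 + $516.04 + $128.40 + $13.70 + $34.70 + $266.44 + $288.61 = $1,650.38
Net pay = $3,423.78 − $1,650.38 = $1,773.40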